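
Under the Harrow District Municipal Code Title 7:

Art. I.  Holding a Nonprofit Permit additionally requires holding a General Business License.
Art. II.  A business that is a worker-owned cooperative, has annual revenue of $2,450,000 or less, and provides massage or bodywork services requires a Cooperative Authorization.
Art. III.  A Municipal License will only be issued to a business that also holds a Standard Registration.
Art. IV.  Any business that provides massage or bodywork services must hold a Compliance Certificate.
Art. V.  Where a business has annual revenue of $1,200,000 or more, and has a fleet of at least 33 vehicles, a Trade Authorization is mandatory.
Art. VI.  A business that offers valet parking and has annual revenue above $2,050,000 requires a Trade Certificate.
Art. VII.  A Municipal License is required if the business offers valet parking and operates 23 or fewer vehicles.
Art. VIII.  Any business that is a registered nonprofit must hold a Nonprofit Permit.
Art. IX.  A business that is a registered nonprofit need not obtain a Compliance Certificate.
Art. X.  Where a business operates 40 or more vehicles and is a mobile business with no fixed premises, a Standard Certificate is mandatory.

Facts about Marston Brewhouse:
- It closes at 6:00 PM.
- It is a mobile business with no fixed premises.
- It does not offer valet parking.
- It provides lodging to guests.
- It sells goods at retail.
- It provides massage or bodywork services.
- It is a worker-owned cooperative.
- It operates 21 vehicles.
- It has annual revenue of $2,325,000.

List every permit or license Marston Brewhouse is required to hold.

Art. I. Nonprofit Permit is not required → no effect.
Art. II. is a worker-owned cooperative; revenue $2,325,000 ≤ $2,450,000; provides massage or bodywork services → Cooperative Authorization required.
Art. III. Municipal License is not required → no effect.
Art. IV. provides massage or bodywork services → Compliance Certificate required.
Art. V. revenue $2,325,000 ≥ $1,200,000; vehicles 21 < 33 → Trade Authorization not required.
Art. VI. does not offer valet parking; revenue $2,325,000 > $2,050,000 → Trade Certificate not required.
Art. VII. does not offer valet parking; vehicles 21 ≤ 23 → Municipal License not required.
Art. VIII. is a worker-owned cooperative (not: is a registered nonprofit) → Nonprofit Permit not required.
Art. IX. is a worker-owned cooperative (not: is a registered nonprofit) → Compliance Certificate exemption does not apply.
Art. X. vehicles 21 < 40; is a mobile business with no fixed premises → Standard Certificate not required.

Compliance Certificate, Cooperative Authorization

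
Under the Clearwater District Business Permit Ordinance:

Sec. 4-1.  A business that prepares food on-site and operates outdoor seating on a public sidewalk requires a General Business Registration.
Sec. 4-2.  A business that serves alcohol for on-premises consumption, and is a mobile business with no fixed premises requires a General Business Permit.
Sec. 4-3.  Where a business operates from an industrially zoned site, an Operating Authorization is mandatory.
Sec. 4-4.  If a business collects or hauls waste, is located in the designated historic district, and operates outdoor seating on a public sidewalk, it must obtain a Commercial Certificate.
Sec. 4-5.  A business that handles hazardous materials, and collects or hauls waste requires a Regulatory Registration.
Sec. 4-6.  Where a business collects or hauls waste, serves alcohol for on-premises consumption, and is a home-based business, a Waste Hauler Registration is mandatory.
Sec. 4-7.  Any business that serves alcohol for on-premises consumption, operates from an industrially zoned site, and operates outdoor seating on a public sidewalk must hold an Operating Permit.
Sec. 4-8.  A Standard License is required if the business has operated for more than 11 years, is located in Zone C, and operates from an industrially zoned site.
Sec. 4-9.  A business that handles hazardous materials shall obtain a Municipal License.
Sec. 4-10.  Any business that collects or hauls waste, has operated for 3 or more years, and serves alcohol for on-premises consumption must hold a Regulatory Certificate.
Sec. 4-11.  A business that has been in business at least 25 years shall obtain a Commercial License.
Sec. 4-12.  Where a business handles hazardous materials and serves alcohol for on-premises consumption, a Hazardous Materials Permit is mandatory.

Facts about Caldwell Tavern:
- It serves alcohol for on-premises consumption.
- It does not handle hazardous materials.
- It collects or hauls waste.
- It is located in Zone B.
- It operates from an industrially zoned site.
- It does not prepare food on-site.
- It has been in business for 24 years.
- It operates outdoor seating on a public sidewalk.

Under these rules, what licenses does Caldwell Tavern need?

Sec. 4-1. does not prepare food on-site; operates outdoor seating on a public sidewalk → General Business Registration not required.
Sec. 4-2. serves alcohol for on-premises consumption; operates from an industrially zoned site (not: is a mobile business with no fixed premises) → General Business Permit not required.
Sec. 4-3. operates from an industrially zoned site → Operating Authorization required.
Sec. 4-4. collects or hauls waste; is located in Zone B (not: is located in the designated historic district); operates outdoor seating on a public sidewalk → Commercial Certificate not required.
Sec. 4-5. does not handle hazardous materials; collects or hauls waste → Regulatory Registration not required.
Sec. 4-6. collects or hauls waste; serves alcohol for on-premises consumption; operates from an industrially zoned site (not: is a home-based business) → Waste Hauler Registration not required.
Sec. 4-7. serves alcohol for on-premises consumption; operates from an industrially zoned site; operates outdoor seating on a public sidewalk → Operating Permit required.
Sec. 4-8. years in business 24 > 11; is located in Zone B (not: is located in Zone C); operates from an industrially zoned site → Standard License not required.
Sec. 4-9. does not handle hazardous materials → Municipal License not required.
Sec. 4-10. collects or hauls waste; years in business 24 ≥ 3; serves alcohol for on-premises consumption → Regulatory Certificate required.
Sec. 4-11. years in business 24 < 25 → Commercial License not required.
Sec. 4-12. does not handle hazardous materials; serves alcohol for on-premises consumption → Hazardous Materials Permit not required.

Operating Authorization, Operating Permit, Regulatory Certificate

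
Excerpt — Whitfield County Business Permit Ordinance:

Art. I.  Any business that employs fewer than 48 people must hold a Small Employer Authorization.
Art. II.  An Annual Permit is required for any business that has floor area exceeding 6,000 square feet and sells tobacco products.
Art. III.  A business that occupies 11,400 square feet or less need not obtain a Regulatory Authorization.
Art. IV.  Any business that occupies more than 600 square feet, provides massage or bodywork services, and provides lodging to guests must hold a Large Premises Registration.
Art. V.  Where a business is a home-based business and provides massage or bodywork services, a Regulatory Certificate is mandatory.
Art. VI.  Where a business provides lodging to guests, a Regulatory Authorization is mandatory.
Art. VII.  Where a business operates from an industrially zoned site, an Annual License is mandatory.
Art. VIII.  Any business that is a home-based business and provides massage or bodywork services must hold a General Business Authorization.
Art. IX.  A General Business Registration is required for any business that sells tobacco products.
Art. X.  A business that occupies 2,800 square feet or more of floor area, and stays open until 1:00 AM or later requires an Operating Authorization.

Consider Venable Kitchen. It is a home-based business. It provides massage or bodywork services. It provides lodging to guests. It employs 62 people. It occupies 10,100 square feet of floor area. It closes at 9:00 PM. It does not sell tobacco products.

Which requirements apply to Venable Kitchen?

General Business Authorization, Large Premises Registration, Regulatory Certificate

Art. I. employees 62 ≥ 48 → Small Employer Authorization not required.
Art. II. floor area 10,100 square feet > 6,000 square feet; does not sell tobacco products → Annual Permit not required.
Art. III. floor area 10,100 square feet ≤ 11,400 square feet → exempt from Regulatory Authorization.
Art. IV. floor area 10,100 square feet > 600 square feet; provides massage or bodywork services; provides lodging to guests → Large Premises Registration required.
Art. V. is a home-based business; provides massage or bodywork services → Regulatory Certificate required.
Art. VI. provides lodging to guests → Regulatory Authorization required.
Art. VII. is a home-based business (not: operates from an industrially zoned site) → Annual License not required.
Art. VIII. is a home-based business; provides massage or bodywork services → General Business Authorization required.
Art. IX. does not sell tobacco products → General Business Registration not required.
Art. X. floor area 10,100 square feet ≥ 2,800 square feet; closes 9:00 PM, at/before 1:00 AM → Operating Authorization not required.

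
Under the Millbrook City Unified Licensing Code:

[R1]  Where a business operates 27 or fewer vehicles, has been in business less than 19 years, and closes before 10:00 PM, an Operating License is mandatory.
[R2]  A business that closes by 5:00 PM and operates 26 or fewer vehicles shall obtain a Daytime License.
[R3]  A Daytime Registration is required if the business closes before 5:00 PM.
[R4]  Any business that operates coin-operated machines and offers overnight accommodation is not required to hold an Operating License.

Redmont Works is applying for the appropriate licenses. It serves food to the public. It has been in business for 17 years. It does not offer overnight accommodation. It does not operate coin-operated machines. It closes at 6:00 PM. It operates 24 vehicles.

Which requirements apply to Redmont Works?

[R1] vehicles 24 ≤ 27; years in business 17 < 19; closes 6:00 PM, at/before 10:00 PM → Operating License required.
[R2] closes 6:00 PM, after 5:00 PM; vehicles 24 ≤ 26 → Daytime License not required.
[R3] closes 6:00 PM, after 5:00 PM → Daytime Registration not required.
[R4] does not operate coin-operated machines; does not offer overnight accommodation → Operating License exemption does not apply.

Operating License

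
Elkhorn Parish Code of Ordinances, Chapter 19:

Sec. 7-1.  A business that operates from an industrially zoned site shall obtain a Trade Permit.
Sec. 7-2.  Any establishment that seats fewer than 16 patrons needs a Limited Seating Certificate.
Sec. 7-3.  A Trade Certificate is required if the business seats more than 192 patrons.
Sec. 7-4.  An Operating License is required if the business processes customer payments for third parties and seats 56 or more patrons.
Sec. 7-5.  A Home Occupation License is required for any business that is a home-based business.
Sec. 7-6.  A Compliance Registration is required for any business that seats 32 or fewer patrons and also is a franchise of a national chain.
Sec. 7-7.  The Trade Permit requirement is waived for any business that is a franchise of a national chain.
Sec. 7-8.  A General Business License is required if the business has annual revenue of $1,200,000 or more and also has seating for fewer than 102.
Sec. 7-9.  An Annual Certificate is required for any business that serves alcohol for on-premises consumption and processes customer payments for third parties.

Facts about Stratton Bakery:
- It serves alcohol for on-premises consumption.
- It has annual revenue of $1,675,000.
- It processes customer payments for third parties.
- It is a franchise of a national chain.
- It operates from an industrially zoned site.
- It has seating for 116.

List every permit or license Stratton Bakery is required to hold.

Annual Certificate, Operating License

Sec. 7-1. operates from an industrially zoned site → Trade Permit required.
Sec. 7-2. seating 116 ≥ 16 → Limited Seating Certificate not required.
Sec. 7-3. seating 116 ≤ 192 → Trade Certificate not required.
Sec. 7-4. processes customer payments for third parties; seating 116 ≥ 56 → Operating License required.
Sec. 7-5. operates from an industrially zoned site (not: is a home-based business) → Home Occupation License not required.
Sec. 7-6. seating 116 > 32; is a franchise of a national chain → Compliance Registration not required.
Sec. 7-7. is a franchise of a national chain → exempt from Trade Permit.
Sec. 7-8. revenue $1,675,000 ≥ $1,200,000; seating 116 ≥ 102 → General Business License not required.
Sec. 7-9. serves alcohol for on-premises consumption; processes customer payments for third parties → Annual Certificate required.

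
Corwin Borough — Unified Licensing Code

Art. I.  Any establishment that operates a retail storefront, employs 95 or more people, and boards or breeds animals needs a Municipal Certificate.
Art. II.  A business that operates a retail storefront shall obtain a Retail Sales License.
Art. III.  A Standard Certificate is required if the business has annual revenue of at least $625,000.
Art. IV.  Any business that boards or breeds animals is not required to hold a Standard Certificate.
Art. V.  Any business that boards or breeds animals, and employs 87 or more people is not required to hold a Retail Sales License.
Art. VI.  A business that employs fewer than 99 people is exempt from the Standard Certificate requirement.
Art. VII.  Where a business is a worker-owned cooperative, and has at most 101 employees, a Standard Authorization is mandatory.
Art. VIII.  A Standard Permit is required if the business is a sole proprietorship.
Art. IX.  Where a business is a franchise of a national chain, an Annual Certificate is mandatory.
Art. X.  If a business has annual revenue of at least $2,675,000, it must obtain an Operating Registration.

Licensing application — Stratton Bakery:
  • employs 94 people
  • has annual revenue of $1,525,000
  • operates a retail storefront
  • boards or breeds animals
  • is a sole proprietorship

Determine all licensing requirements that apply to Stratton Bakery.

Art. I. operates a retail storefront; employees 94 < 95; boards or breeds animals → Municipal Certificate not required.
Art. II. operates a retail storefront → Retail Sales License required.
Art. III. revenue $1,525,000 ≥ $625,000 → Standard Certificate required.
Art. IV. boards or breeds animals → exempt from Standard Certificate.
Art. V. boards or breeds animals; employees 94 ≥ 87 → exempt from Retail Sales License.
Art. VI. employees 94 < 99 → exempt from Standard Certificate.
Art. VII. is a sole proprietorship (not: is a worker-owned cooperative); employees 94 ≤ 101 → Standard Authorization not required.
Art. VIII. is a sole proprietorship → Standard Permit required.
Art. IX. is a sole proprietorship (not: is a franchise of a national chain) → Annual Certificate not required.
Art. X. revenue $1,525,000 < $2,675,000 → Operating Registration not required.

Standard Permit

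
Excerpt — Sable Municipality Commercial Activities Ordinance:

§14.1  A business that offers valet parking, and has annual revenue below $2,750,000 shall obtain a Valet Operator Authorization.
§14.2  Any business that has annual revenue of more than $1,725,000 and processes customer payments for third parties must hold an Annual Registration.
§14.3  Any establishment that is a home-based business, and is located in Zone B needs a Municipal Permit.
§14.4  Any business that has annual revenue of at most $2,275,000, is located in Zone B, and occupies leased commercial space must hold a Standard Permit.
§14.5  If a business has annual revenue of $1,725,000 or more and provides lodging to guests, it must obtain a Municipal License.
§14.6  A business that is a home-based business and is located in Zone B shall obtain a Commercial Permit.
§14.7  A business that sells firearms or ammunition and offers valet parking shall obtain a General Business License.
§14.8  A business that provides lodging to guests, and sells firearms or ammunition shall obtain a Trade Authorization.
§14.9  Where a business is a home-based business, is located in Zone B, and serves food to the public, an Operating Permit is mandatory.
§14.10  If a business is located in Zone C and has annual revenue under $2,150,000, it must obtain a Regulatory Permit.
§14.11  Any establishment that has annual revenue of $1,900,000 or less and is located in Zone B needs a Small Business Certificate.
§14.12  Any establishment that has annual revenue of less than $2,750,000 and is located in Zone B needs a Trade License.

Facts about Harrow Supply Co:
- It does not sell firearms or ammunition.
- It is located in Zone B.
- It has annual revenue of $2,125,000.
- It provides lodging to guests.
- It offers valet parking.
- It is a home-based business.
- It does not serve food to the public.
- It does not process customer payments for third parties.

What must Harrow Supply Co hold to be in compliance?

Commercial Permit, Municipal License, Municipal Permit, Trade License, Valet Operator Authorization

§14.1 offers valet parking; revenue $2,125,000 < $2,750,000 → Valet Operator Authorization required.
§14.2 revenue $2,125,000 > $1,725,000; does not process customer payments for third parties → Annual Registration not required.
§14.3 is a home-based business; is located in Zone B → Municipal Permit required.
§14.4 revenue $2,125,000 ≤ $2,275,000; is located in Zone B; is a home-based business (not: occupies leased commercial space) → Standard Permit not required.
§14.5 revenue $2,125,000 ≥ $1,725,000; provides lodging to guests → Municipal License required.
§14.6 is a home-based business; is located in Zone B → Commercial Permit required.
§14.7 does not sell firearms or ammunition; offers valet parking → General Business License not required.
§14.8 provides lodging to guests; does not sell firearms or ammunition → Trade Authorization not required.
§14.9 is a home-based business; is located in Zone B; does not serve food to the public → Operating Permit not required.
§14.10 is located in Zone B (not: is located in Zone C); revenue $2,125,000 < $2,150,000 → Regulatory Permit not required.
§14.11 revenue $2,125,000 > $1,900,000; is located in Zone B → Small Business Certificate not required.
§14.12 revenue $2,125,000 < $2,750,000; is located in Zone B → Trade License required.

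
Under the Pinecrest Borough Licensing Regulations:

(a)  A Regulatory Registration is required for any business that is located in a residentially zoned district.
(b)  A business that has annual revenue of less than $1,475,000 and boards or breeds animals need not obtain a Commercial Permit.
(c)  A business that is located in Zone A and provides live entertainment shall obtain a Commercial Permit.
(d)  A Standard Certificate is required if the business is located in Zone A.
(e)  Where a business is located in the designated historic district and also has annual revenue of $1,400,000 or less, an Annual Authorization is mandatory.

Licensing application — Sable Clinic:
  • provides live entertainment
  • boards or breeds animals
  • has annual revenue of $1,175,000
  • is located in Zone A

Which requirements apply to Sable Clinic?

Standard Certificate

(a) is located in Zone A (not: is located in a residentially zoned district) → Regulatory Registration not required.
(b) revenue $1,175,000 < $1,475,000; boards or breeds animals → exempt from Commercial Permit.
(c) is located in Zone A; provides live entertainment → Commercial Permit required.
(d) is located in Zone A → Standard Certificate required.
(e) is located in Zone A (not: is located in the designated historic district); revenue $1,175,000 ≤ $1,400,000 → Annual Authorization not required.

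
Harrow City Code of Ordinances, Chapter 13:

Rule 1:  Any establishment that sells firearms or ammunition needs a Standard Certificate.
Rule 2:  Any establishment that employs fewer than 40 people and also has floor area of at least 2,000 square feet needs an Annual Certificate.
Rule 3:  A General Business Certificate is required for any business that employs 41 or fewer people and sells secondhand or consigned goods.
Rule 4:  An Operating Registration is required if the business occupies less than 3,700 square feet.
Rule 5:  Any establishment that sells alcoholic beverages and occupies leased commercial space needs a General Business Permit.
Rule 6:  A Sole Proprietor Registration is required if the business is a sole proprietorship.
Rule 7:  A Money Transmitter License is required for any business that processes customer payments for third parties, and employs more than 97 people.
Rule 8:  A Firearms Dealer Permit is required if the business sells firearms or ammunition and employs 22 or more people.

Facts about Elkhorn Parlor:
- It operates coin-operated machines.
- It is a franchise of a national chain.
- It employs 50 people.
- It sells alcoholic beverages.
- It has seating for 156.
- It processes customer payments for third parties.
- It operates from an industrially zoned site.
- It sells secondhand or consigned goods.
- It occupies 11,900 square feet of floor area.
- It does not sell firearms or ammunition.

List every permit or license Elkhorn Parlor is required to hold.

Rule 1: does not sell firearms or ammunition → Standard Certificate not required.
Rule 2: employees 50 ≥ 40; floor area 11,900 square feet ≥ 2,000 square feet → Annual Certificate not required.
Rule 3: employees 50 > 41; sells secondhand or consigned goods → General Business Certificate not required.
Rule 4: floor area 11,900 square feet ≥ 3,700 square feet → Operating Registration not required.
Rule 5: sells alcoholic beverages; operates from an industrially zoned site (not: occupies leased commercial space) → General Business Permit not required.
Rule 6: is a franchise of a national chain (not: is a sole proprietorship) → Sole Proprietor Registration not required.
Rule 7: processes customer payments for third parties; employees 50 ≤ 97 → Money Transmitter License not required.
Rule 8: does not sell firearms or ammunition; employees 50 ≥ 22 → Firearms Dealer Permit not required.

None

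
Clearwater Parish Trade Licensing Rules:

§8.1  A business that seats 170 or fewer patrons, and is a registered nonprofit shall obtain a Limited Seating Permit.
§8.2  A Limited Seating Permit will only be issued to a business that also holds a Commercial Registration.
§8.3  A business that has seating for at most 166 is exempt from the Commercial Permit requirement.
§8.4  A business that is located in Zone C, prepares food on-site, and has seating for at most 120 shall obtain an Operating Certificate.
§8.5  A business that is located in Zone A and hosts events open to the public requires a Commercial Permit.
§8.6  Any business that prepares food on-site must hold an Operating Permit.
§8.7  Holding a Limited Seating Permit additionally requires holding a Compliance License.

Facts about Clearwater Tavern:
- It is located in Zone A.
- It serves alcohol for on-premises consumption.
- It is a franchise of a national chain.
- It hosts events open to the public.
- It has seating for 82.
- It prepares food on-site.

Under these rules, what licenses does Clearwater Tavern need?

Operating Permit

§8.1 seating 82 ≤ 170; is a franchise of a national chain (not: is a registered nonprofit) → Limited Seating Permit not required.
§8.2 Limited Seating Permit is not required → no effect.
§8.3 seating 82 ≤ 166 → exempt from Commercial Permit.
§8.4 is located in Zone A (not: is located in Zone C); prepares food on-site; seating 82 ≤ 120 → Operating Certificate not required.
§8.5 is located in Zone A; hosts events open to the public → Commercial Permit required.
§8.6 prepares food on-site → Operating Permit required.
§8.7 Limited Seating Permit is not required → no effect.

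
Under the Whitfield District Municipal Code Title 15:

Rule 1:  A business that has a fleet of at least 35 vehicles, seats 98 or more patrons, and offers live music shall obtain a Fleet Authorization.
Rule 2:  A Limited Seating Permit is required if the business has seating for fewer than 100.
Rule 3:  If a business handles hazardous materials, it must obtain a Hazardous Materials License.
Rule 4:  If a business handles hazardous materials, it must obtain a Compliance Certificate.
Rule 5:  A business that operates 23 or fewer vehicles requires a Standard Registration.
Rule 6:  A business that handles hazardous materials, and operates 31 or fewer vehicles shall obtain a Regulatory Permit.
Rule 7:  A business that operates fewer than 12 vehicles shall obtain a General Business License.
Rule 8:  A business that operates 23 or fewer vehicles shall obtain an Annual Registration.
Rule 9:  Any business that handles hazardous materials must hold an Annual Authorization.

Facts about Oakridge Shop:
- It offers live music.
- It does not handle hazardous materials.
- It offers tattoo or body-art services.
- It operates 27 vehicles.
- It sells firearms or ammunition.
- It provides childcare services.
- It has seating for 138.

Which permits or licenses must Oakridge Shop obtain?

Rule 1: vehicles 27 < 35; seating 138 ≥ 98; offers live music → Fleet Authorization not required.
Rule 2: seating 138 ≥ 100 → Limited Seating Permit not required.
Rule 3: does not handle hazardous materials → Hazardous Materials License not required.
Rule 4: does not handle hazardous materials → Compliance Certificate not required.
Rule 5: vehicles 27 > 23 → Standard Registration not required.
Rule 6: does not handle hazardous materials; vehicles 27 ≤ 31 → Regulatory Permit not required.
Rule 7: vehicles 27 ≥ 12 → General Business License not required.
Rule 8: vehicles 27 > 23 → Annual Registration not required.
Rule 9: does not handle hazardous materials → Annual Authorization not required.

None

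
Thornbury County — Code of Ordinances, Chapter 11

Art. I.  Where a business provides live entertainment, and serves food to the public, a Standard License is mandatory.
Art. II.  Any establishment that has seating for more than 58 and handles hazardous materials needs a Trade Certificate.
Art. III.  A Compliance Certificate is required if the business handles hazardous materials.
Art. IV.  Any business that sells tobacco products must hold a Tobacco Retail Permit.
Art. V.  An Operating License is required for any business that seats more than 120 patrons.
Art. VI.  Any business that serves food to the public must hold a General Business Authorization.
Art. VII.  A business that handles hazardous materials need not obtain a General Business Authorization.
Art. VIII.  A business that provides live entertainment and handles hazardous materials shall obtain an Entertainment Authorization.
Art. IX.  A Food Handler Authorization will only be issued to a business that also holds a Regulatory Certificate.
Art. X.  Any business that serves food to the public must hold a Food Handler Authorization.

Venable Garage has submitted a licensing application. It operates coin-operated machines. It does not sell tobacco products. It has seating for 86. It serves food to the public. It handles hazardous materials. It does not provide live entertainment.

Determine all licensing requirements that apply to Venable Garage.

Compliance Certificate, Food Handler Authorization, Regulatory Certificate, Trade Certificate

Art. I. does not provide live entertainment; serves food to the public → Standard License not required.
Art. II. seating 86 > 58; handles hazardous materials → Trade Certificate required.
Art. III. handles hazardous materials → Compliance Certificate required.
Art. IV. does not sell tobacco products → Tobacco Retail Permit not required.
Art. V. seating 86 ≤ 120 → Operating License not required.
Art. VI. serves food to the public → General Business Authorization required.
Art. VII. handles hazardous materials → exempt from General Business Authorization.
Art. VIII. does not provide live entertainment; handles hazardous materials → Entertainment Authorization not required.
Art. IX. Food Handler Authorization is required → Regulatory Certificate also required.
Art. X. serves food to the public → Food Handler Authorization required.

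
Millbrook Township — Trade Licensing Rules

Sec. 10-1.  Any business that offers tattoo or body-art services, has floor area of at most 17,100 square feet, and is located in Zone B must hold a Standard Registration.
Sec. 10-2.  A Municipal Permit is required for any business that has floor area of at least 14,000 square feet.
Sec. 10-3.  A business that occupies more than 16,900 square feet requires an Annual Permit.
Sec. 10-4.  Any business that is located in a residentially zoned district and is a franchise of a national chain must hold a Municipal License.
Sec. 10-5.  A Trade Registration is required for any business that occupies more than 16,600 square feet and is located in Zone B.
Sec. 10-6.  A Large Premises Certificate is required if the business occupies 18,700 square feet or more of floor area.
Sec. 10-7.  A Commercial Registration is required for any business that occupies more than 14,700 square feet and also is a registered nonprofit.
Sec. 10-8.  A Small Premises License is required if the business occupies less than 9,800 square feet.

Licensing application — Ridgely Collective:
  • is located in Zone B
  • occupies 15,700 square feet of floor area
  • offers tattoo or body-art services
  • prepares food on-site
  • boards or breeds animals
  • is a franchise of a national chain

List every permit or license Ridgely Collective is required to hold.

Municipal Permit, Standard Registration

Sec. 10-1. offers tattoo or body-art services; floor area 15,700 square feet ≤ 17,100 square feet; is located in Zone B → Standard Registration required.
Sec. 10-2. floor area 15,700 square feet ≥ 14,000 square feet → Municipal Permit required.
Sec. 10-3. floor area 15,700 square feet ≤ 16,900 square feet → Annual Permit not required.
Sec. 10-4. is located in Zone B (not: is located in a residentially zoned district); is a franchise of a national chain → Municipal License not required.
Sec. 10-5. floor area 15,700 square feet ≤ 16,600 square feet; is located in Zone B → Trade Registration not required.
Sec. 10-6. floor area 15,700 square feet < 18,700 square feet → Large Premises Certificate not required.
Sec. 10-7. floor area 15,700 square feet > 14,700 square feet; is a franchise of a national chain (not: is a registered nonprofit) → Commercial Registration not required.
Sec. 10-8. floor area 15,700 square feet ≥ 9,800 square feet → Small Premises License not required.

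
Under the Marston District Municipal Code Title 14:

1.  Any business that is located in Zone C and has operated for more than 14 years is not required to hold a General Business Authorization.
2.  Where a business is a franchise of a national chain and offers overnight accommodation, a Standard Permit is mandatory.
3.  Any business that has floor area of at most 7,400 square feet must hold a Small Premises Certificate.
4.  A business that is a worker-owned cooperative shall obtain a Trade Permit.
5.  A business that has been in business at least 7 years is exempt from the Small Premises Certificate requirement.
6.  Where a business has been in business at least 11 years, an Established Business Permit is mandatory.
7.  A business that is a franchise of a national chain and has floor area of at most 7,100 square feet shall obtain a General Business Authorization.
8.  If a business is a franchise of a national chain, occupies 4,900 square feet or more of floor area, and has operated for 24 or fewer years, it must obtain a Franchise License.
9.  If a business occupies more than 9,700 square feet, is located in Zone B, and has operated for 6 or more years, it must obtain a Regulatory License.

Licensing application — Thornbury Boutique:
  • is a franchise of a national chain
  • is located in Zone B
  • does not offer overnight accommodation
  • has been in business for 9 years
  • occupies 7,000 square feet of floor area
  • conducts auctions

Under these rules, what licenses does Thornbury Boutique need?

1. is located in Zone B (not: is located in Zone C); years in business 9 ≤ 14 → General Business Authorization exemption does not apply.
2. is a franchise of a national chain; does not offer overnight accommodation → Standard Permit not required.
3. floor area 7,000 square feet ≤ 7,400 square feet → Small Premises Certificate required.
4. is a franchise of a national chain (not: is a worker-owned cooperative) → Trade Permit not required.
5. years in business 9 ≥ 7 → exempt from Small Premises Certificate.
6. years in business 9 < 11 → Established Business Permit not required.
7. is a franchise of a national chain; floor area 7,000 square feet ≤ 7,100 square feet → General Business Authorization required.
8. is a franchise of a national chain; floor area 7,000 square feet ≥ 4,900 square feet; years in business 9 ≤ 24 → Franchise License required.
9. floor area 7,000 square feet ≤ 9,700 square feet; is located in Zone B; years in business 9 ≥ 6 → Regulatory License not required.

Franchise License, General Business Authorization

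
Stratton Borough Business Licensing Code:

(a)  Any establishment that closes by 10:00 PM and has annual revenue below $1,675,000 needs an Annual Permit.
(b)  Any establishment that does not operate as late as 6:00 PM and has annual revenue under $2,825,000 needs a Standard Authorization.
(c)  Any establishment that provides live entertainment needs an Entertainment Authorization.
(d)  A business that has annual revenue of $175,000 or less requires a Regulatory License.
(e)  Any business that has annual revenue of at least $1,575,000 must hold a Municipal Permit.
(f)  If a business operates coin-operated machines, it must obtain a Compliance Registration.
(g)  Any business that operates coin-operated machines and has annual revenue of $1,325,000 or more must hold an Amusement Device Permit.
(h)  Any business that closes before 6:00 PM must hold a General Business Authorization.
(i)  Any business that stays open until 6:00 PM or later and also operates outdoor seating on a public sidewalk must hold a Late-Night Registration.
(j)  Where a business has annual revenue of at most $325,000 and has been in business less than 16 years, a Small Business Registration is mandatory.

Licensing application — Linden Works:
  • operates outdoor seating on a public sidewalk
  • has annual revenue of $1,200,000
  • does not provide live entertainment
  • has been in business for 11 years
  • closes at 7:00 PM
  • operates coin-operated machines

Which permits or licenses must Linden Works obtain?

Annual Permit, Compliance Registration, Late-Night Registration

(a) closes 7:00 PM, at/before 10:00 PM; revenue $1,200,000 < $1,675,000 → Annual Permit required.
(b) closes 7:00 PM, after 6:00 PM; revenue $1,200,000 < $2,825,000 → Standard Authorization not required.
(c) does not provide live entertainment → Entertainment Authorization not required.
(d) revenue $1,200,000 > $175,000 → Regulatory License not required.
(e) revenue $1,200,000 < $1,575,000 → Municipal Permit not required.
(f) operates coin-operated machines → Compliance Registration required.
(g) operates coin-operated machines; revenue $1,200,000 < $1,325,000 → Amusement Device Permit not required.
(h) closes 7:00 PM, after 6:00 PM → General Business Authorization not required.
(i) closes 7:00 PM, after 6:00 PM; operates outdoor seating on a public sidewalk → Late-Night Registration required.
(j) revenue $1,200,000 > $325,000; years in business 11 < 16 → Small Business Registration not required.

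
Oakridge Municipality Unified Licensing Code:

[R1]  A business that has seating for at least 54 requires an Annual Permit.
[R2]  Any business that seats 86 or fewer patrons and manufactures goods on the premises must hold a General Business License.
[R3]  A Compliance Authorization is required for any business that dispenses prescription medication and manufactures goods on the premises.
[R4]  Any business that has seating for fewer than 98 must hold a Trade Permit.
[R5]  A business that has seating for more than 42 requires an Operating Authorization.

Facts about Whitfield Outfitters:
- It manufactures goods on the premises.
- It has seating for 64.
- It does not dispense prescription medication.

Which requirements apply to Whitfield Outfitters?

Annual Permit, General Business License, Operating Authorization, Trade Permit

[R1] seating 64 ≥ 54 → Annual Permit required.
[R2] seating 64 ≤ 86; manufactures goods on the premises → General Business License required.
[R3] does not dispense prescription medication; manufactures goods on the premises → Compliance Authorization not required.
[R4] seating 64 < 98 → Trade Permit required.
[R5] seating 64 > 42 → Operating Authorization required.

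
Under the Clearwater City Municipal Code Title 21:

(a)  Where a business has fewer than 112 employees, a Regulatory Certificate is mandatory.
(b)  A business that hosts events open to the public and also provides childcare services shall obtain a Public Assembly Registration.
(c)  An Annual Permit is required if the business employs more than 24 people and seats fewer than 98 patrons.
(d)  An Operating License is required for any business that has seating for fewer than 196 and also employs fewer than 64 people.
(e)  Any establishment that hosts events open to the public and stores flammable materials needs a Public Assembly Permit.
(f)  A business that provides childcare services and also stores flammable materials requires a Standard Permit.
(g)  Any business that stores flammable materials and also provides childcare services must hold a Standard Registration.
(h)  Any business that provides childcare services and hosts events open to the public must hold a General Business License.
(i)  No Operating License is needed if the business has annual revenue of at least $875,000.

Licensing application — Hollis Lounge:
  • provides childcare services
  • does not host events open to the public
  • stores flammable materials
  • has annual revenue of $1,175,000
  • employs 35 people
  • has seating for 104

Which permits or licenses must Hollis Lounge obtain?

(a) employees 35 < 112 → Regulatory Certificate required.
(b) does not host events open to the public; provides childcare services → Public Assembly Registration not required.
(c) employees 35 > 24; seating 104 ≥ 98 → Annual Permit not required.
(d) seating 104 < 196; employees 35 < 64 → Operating License required.
(e) does not host events open to the public; stores flammable materials → Public Assembly Permit not required.
(f) provides childcare services; stores flammable materials → Standard Permit required.
(g) stores flammable materials; provides childcare services → Standard Registration required.
(h) provides childcare services; does not host events open to the public → General Business License not required.
(i) revenue $1,175,000 ≥ $875,000 → exempt from Operating License.

Regulatory Certificate, Standard Permit, Standard Registration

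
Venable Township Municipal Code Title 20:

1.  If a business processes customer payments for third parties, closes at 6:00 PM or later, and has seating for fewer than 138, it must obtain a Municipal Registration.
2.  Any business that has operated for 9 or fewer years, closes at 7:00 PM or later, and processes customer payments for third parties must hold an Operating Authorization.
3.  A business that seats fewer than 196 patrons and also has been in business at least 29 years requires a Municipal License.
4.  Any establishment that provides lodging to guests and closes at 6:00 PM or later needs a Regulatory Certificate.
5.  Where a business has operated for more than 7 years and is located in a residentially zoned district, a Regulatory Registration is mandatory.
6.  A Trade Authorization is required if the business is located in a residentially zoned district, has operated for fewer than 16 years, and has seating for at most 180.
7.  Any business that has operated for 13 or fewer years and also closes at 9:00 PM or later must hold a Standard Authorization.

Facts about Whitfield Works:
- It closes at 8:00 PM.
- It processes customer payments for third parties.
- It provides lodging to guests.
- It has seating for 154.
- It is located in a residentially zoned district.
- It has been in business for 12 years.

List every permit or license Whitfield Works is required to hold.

Regulatory Certificate, Regulatory Registration, Trade Authorization

1. processes customer payments for third parties; closes 8:00 PM, after 6:00 PM; seating 154 ≥ 138 → Municipal Registration not required.
2. years in business 12 > 9; closes 8:00 PM, after 7:00 PM; processes customer payments for third parties → Operating Authorization not required.
3. seating 154 < 196; years in business 12 < 29 → Municipal License not required.
4. provides lodging to guests; closes 8:00 PM, after 6:00 PM → Regulatory Certificate required.
5. years in business 12 > 7; is located in a residentially zoned district → Regulatory Registration required.
6. is located in a residentially zoned district; years in business 12 < 16; seating 154 ≤ 180 → Trade Authorization required.
7. years in business 12 ≤ 13; closes 8:00 PM, at/before 9:00 PM → Standard Authorization not required.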